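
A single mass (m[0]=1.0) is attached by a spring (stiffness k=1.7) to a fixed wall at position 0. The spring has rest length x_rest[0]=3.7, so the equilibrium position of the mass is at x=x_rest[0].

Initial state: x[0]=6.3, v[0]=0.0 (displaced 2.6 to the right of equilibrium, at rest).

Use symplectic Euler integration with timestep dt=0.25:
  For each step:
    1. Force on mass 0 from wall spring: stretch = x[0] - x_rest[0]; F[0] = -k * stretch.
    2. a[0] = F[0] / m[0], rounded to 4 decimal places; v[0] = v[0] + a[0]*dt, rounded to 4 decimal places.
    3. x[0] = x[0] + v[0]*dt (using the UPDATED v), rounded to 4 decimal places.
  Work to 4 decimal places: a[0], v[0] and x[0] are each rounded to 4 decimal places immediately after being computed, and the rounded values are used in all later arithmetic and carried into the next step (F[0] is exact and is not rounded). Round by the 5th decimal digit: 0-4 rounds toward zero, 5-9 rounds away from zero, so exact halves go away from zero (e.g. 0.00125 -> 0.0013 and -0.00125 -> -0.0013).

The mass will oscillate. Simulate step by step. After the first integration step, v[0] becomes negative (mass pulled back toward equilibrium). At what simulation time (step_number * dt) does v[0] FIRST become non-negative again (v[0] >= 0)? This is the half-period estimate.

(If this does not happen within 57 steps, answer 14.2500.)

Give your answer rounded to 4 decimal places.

Step 0: x=[6.3000] v=[0.0000]
Step 1: x=[6.0238] v=[-1.1050]
Step 2: x=[5.5007] v=[-2.0926]
Step 3: x=[4.7862] v=[-2.8579]
Step 4: x=[3.9563] v=[-3.3195]
Step 5: x=[3.0992] v=[-3.4284]
Step 6: x=[2.3059] v=[-3.1731]
Step 7: x=[1.6608] v=[-2.5806]
Step 8: x=[1.2323] v=[-1.7140]
Step 9: x=[1.0660] v=[-0.6652]
Step 10: x=[1.1796] v=[0.4543]
First v>=0 after going negative at step 10, time=2.5000

Answer: 2.5000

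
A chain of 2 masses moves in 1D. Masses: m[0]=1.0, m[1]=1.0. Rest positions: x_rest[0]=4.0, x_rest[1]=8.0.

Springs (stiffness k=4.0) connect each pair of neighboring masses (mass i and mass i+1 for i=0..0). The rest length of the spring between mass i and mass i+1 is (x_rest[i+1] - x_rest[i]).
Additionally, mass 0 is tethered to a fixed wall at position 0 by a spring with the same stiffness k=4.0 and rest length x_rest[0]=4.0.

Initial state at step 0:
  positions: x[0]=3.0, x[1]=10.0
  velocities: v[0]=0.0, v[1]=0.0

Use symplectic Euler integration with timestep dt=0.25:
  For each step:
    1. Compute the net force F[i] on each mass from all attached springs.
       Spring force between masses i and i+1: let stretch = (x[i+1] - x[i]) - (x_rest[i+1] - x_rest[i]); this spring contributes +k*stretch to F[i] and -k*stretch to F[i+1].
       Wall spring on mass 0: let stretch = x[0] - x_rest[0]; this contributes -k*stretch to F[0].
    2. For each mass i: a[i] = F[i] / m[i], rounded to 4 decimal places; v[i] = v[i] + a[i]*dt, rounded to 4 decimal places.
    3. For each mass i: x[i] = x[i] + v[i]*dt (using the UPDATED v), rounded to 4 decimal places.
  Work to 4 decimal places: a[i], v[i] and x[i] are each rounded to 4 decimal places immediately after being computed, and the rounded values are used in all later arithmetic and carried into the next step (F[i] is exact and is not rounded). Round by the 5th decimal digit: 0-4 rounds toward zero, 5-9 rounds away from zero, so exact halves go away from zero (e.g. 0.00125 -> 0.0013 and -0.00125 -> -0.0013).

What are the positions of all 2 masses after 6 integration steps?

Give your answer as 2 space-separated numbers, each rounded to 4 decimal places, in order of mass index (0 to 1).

Step 0: x=[3.0000 10.0000] v=[0.0000 0.0000]
Step 1: x=[4.0000 9.2500] v=[4.0000 -3.0000]
Step 2: x=[5.3125 8.1875] v=[5.2500 -4.2500]
Step 3: x=[6.0156 7.4063] v=[2.8125 -3.1250]
Step 4: x=[5.5625 7.2774] v=[-1.8124 -0.5157]
Step 5: x=[4.1475 7.7198] v=[-5.6600 1.7694]
Step 6: x=[2.5887 8.2691] v=[-6.2352 2.1971]

Answer: 2.5887 8.2691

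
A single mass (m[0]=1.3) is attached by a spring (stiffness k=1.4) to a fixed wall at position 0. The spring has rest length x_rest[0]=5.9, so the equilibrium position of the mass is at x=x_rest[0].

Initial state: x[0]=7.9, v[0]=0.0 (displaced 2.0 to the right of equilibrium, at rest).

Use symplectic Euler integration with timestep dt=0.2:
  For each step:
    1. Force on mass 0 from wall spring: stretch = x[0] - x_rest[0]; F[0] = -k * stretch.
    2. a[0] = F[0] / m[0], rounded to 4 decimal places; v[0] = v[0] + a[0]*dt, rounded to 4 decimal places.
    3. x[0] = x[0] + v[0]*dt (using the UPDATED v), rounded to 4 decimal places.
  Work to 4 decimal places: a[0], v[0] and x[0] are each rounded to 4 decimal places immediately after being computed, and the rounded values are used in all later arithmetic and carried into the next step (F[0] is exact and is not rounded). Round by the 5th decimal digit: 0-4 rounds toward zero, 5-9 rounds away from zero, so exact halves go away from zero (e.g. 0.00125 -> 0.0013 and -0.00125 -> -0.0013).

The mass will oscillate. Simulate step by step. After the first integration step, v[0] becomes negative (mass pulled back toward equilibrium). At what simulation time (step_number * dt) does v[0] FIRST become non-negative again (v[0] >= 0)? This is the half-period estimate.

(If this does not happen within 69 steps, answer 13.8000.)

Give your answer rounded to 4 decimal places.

Step 0: x=[7.9000] v=[0.0000]
Step 1: x=[7.8138] v=[-0.4308]
Step 2: x=[7.6452] v=[-0.8430]
Step 3: x=[7.4014] v=[-1.2189]
Step 4: x=[7.0929] v=[-1.5423]
Step 5: x=[6.7331] v=[-1.7992]
Step 6: x=[6.3374] v=[-1.9786]
Step 7: x=[5.9228] v=[-2.0728]
Step 8: x=[5.5073] v=[-2.0777]
Step 9: x=[5.1087] v=[-1.9931]
Step 10: x=[4.7442] v=[-1.8227]
Step 11: x=[4.4294] v=[-1.5738]
Step 12: x=[4.1780] v=[-1.2571]
Step 13: x=[4.0008] v=[-0.8862]
Step 14: x=[3.9054] v=[-0.4771]
Step 15: x=[3.8959] v=[-0.0475]
Step 16: x=[3.9727] v=[0.3842]
First v>=0 after going negative at step 16, time=3.2000

Answer: 3.2000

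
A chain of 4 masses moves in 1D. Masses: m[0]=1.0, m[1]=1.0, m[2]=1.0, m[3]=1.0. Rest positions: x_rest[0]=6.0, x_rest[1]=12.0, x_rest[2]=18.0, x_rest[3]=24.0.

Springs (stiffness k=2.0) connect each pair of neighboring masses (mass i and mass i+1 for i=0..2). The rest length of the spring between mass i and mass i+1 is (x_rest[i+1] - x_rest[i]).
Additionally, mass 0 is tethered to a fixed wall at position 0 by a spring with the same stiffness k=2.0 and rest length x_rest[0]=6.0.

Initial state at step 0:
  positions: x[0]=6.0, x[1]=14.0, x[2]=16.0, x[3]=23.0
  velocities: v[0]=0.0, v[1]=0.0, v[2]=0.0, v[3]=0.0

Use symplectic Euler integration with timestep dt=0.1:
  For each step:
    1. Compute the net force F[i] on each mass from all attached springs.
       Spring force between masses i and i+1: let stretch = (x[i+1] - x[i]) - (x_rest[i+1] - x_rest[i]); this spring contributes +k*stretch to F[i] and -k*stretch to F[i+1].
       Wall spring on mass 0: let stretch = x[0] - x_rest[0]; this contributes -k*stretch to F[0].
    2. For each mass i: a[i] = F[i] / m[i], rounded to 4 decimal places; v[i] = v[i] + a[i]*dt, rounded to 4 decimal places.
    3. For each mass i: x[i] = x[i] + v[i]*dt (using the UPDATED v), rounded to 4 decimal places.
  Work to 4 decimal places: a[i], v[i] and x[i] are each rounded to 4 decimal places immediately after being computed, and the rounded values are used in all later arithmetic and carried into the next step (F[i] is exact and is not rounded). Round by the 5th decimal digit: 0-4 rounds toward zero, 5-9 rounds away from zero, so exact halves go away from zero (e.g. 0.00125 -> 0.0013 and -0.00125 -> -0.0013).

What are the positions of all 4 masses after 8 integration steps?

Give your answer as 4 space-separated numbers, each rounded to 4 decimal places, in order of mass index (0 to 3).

Step 0: x=[6.0000 14.0000 16.0000 23.0000] v=[0.0000 0.0000 0.0000 0.0000]
Step 1: x=[6.0400 13.8800 16.1000 22.9800] v=[0.4000 -1.2000 1.0000 -0.2000]
Step 2: x=[6.1160 13.6476 16.2932 22.9424] v=[0.7600 -2.3240 1.9320 -0.3760]
Step 3: x=[6.2203 13.3175 16.5665 22.8918] v=[1.0431 -3.3012 2.7327 -0.5058]
Step 4: x=[6.3422 12.9104 16.9013 22.8347] v=[1.2185 -4.0708 3.3480 -0.5709]
Step 5: x=[6.4686 12.4518 17.2750 22.7789] v=[1.2637 -4.5863 3.7365 -0.5576]
Step 6: x=[6.5853 11.9700 17.6623 22.7331] v=[1.1666 -4.8183 3.8726 -0.4584]
Step 7: x=[6.6780 11.4943 18.0371 22.7058] v=[0.9265 -4.7568 3.7483 -0.2726]
Step 8: x=[6.7334 11.0532 18.3745 22.7052] v=[0.5542 -4.4115 3.3735 -0.0063]

Answer: 6.7334 11.0532 18.3745 22.7052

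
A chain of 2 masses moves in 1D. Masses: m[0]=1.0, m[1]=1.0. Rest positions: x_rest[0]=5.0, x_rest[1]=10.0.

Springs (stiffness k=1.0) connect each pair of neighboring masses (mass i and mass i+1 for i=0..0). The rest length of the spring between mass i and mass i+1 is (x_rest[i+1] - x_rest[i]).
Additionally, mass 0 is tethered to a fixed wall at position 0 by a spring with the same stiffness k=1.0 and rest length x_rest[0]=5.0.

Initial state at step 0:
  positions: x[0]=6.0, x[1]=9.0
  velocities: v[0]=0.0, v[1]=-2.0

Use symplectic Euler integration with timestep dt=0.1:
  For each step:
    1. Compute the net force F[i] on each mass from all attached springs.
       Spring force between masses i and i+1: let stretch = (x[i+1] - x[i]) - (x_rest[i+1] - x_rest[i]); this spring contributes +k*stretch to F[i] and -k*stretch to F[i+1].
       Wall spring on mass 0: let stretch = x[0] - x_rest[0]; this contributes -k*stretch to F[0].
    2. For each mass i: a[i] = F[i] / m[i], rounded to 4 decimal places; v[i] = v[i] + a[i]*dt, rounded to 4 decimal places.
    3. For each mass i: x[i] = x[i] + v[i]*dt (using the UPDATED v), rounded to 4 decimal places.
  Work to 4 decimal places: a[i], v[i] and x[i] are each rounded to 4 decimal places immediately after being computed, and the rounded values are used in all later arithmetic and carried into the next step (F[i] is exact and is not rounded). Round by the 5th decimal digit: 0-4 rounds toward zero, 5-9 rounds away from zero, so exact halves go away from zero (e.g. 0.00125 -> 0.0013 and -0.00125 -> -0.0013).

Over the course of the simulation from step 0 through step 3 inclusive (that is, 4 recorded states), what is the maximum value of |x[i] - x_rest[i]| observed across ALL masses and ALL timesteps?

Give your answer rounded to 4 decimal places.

Step 0: x=[6.0000 9.0000] v=[0.0000 -2.0000]
Step 1: x=[5.9700 8.8200] v=[-0.3000 -1.8000]
Step 2: x=[5.9088 8.6615] v=[-0.6120 -1.5850]
Step 3: x=[5.8160 8.5255] v=[-0.9276 -1.3603]
Max displacement = 1.4745

Answer: 1.4745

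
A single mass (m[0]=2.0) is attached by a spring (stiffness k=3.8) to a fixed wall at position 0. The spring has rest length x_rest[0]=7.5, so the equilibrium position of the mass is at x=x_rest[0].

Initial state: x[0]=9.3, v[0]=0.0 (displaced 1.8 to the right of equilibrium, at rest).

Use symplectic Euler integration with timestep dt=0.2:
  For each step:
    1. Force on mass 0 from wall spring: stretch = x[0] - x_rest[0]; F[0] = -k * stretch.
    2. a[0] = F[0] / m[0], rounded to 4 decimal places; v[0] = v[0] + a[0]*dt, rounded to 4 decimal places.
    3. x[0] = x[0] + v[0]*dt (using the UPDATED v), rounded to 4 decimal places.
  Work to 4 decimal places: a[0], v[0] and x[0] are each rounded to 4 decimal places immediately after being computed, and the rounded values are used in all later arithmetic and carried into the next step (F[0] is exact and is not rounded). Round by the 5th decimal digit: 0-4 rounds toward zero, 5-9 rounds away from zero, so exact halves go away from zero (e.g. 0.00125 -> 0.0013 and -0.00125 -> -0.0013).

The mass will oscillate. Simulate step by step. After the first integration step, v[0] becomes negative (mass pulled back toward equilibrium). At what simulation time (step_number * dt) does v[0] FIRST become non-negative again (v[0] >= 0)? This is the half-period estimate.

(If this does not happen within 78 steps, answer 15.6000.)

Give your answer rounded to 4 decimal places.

Step 0: x=[9.3000] v=[0.0000]
Step 1: x=[9.1632] v=[-0.6840]
Step 2: x=[8.9000] v=[-1.3160]
Step 3: x=[8.5304] v=[-1.8480]
Step 4: x=[8.0825] v=[-2.2396]
Step 5: x=[7.5903] v=[-2.4610]
Step 6: x=[7.0912] v=[-2.4953]
Step 7: x=[6.6232] v=[-2.3400]
Step 8: x=[6.2218] v=[-2.0068]
Step 9: x=[5.9176] v=[-1.5211]
Step 10: x=[5.7336] v=[-0.9198]
Step 11: x=[5.6839] v=[-0.2486]
Step 12: x=[5.7722] v=[0.4415]
First v>=0 after going negative at step 12, time=2.4000

Answer: 2.4000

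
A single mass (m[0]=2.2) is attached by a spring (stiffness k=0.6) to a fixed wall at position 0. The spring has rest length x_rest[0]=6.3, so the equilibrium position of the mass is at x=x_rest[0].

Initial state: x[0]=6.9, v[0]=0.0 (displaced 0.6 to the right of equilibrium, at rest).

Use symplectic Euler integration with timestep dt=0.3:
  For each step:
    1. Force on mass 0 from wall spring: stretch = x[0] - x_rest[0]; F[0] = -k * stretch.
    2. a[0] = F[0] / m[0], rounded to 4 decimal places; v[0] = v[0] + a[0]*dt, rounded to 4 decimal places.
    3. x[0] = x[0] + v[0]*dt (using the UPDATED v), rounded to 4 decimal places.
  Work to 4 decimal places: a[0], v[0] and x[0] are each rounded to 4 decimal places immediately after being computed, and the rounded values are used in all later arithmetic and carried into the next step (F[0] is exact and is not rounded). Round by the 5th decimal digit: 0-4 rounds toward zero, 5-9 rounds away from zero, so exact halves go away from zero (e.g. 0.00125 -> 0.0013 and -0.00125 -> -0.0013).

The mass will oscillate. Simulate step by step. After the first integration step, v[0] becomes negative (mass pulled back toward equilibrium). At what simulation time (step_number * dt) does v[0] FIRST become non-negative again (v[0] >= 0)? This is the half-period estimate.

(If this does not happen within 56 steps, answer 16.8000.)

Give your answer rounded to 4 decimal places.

Answer: 6.3000

Derivation:
Step 0: x=[6.9000] v=[0.0000]
Step 1: x=[6.8853] v=[-0.0491]
Step 2: x=[6.8562] v=[-0.0970]
Step 3: x=[6.8135] v=[-0.1425]
Step 4: x=[6.7582] v=[-0.1845]
Step 5: x=[6.6916] v=[-0.2220]
Step 6: x=[6.6154] v=[-0.2540]
Step 7: x=[6.5315] v=[-0.2798]
Step 8: x=[6.4419] v=[-0.2987]
Step 9: x=[6.3488] v=[-0.3103]
Step 10: x=[6.2545] v=[-0.3143]
Step 11: x=[6.1613] v=[-0.3106]
Step 12: x=[6.0715] v=[-0.2993]
Step 13: x=[5.9873] v=[-0.2806]
Step 14: x=[5.9108] v=[-0.2550]
Step 15: x=[5.8438] v=[-0.2232]
Step 16: x=[5.7880] v=[-0.1859]
Step 17: x=[5.7448] v=[-0.1440]
Step 18: x=[5.7152] v=[-0.0986]
Step 19: x=[5.7000] v=[-0.0508]
Step 20: x=[5.6995] v=[-0.0017]
Step 21: x=[5.7137] v=[0.0474]
First v>=0 after going negative at step 21, time=6.3000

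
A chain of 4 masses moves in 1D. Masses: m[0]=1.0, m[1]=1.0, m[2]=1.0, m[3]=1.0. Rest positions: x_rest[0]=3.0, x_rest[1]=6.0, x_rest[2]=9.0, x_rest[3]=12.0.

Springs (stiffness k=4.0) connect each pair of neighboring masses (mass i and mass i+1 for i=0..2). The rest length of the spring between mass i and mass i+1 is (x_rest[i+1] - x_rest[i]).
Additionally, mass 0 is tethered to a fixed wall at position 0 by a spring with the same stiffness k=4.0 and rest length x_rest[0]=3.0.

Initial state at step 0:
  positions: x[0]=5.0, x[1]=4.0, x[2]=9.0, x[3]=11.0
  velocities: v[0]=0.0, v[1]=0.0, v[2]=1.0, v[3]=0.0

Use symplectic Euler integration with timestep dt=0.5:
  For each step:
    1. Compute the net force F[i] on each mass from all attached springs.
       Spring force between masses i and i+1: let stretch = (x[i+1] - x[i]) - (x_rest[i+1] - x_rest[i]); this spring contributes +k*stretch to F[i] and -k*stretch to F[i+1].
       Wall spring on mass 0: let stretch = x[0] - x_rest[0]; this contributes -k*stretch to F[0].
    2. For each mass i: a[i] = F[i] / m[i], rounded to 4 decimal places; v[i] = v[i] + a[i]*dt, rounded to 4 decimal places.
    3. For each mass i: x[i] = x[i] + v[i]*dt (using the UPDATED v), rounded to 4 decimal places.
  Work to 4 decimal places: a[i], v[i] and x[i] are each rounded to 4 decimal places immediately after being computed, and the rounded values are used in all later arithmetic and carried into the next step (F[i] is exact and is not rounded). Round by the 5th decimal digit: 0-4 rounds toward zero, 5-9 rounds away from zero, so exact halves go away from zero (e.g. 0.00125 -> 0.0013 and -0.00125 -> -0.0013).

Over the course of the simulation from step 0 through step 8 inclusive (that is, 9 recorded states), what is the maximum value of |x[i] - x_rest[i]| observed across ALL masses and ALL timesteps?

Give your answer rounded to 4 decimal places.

Step 0: x=[5.0000 4.0000 9.0000 11.0000] v=[0.0000 0.0000 1.0000 0.0000]
Step 1: x=[-1.0000 10.0000 6.5000 12.0000] v=[-12.0000 12.0000 -5.0000 2.0000]
Step 2: x=[5.0000 1.5000 13.0000 10.5000] v=[12.0000 -17.0000 13.0000 -3.0000]
Step 3: x=[2.5000 8.0000 5.5000 14.5000] v=[-5.0000 13.0000 -15.0000 8.0000]
Step 4: x=[3.0000 6.5000 9.5000 12.5000] v=[1.0000 -3.0000 8.0000 -4.0000]
Step 5: x=[4.0000 4.5000 13.5000 10.5000] v=[2.0000 -4.0000 8.0000 -4.0000]
Step 6: x=[1.5000 11.0000 5.5000 14.5000] v=[-5.0000 13.0000 -16.0000 8.0000]
Step 7: x=[7.0000 2.5000 12.0000 12.5000] v=[11.0000 -17.0000 13.0000 -4.0000]
Step 8: x=[1.0000 8.0000 9.5000 13.0000] v=[-12.0000 11.0000 -5.0000 1.0000]
Max displacement = 5.0000

Answer: 5.0000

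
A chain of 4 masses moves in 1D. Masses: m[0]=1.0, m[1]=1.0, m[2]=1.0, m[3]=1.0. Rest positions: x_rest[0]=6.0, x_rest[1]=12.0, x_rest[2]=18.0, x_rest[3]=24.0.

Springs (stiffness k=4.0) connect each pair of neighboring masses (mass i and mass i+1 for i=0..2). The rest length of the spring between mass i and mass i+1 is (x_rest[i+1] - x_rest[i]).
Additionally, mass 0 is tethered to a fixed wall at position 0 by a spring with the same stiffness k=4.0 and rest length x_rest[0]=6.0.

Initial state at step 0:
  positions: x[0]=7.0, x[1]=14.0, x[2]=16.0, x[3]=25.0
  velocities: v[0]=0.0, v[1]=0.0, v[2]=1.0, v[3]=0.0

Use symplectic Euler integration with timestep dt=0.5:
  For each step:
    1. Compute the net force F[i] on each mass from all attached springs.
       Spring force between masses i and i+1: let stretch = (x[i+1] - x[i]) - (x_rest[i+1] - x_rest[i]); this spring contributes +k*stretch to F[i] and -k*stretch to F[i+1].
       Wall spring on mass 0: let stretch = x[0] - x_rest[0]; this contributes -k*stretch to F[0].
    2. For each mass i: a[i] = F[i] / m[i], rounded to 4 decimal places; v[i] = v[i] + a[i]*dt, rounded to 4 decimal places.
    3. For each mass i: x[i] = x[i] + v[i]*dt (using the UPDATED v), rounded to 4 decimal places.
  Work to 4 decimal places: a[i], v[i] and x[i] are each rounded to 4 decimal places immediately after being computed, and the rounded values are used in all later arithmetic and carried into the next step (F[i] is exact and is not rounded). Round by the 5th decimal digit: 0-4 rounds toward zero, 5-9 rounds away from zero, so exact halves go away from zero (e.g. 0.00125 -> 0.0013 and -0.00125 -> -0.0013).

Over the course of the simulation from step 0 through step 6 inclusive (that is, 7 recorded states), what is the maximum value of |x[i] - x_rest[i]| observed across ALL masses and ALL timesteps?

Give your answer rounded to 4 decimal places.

Answer: 5.5000

Derivation:
Step 0: x=[7.0000 14.0000 16.0000 25.0000] v=[0.0000 0.0000 1.0000 0.0000]
Step 1: x=[7.0000 9.0000 23.5000 22.0000] v=[0.0000 -10.0000 15.0000 -6.0000]
Step 2: x=[2.0000 16.5000 15.0000 26.5000] v=[-10.0000 15.0000 -17.0000 9.0000]
Step 3: x=[9.5000 8.0000 19.5000 25.5000] v=[15.0000 -17.0000 9.0000 -2.0000]
Step 4: x=[6.0000 12.5000 18.5000 24.5000] v=[-7.0000 9.0000 -2.0000 -2.0000]
Step 5: x=[3.0000 16.5000 17.5000 23.5000] v=[-6.0000 8.0000 -2.0000 -2.0000]
Step 6: x=[10.5000 8.0000 21.5000 22.5000] v=[15.0000 -17.0000 8.0000 -2.0000]
Max displacement = 5.5000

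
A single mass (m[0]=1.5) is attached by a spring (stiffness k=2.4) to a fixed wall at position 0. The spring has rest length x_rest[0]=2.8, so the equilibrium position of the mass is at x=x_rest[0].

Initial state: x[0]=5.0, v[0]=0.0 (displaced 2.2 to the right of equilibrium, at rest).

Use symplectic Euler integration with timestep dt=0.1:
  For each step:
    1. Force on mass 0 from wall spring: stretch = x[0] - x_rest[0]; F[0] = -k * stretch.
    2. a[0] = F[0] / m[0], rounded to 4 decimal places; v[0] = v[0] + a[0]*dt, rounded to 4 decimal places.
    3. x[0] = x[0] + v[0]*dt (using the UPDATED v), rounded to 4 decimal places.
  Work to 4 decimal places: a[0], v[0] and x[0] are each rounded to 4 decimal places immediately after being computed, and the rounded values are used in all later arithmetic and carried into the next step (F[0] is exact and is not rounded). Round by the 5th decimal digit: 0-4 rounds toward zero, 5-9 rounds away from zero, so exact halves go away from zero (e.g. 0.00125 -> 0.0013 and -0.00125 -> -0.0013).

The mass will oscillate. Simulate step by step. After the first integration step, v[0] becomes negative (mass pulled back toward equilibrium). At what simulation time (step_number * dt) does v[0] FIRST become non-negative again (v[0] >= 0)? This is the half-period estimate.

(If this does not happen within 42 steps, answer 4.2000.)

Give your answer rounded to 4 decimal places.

Answer: 2.5000

Derivation:
Step 0: x=[5.0000] v=[0.0000]
Step 1: x=[4.9648] v=[-0.3520]
Step 2: x=[4.8950] v=[-0.6984]
Step 3: x=[4.7916] v=[-1.0336]
Step 4: x=[4.6564] v=[-1.3523]
Step 5: x=[4.4915] v=[-1.6493]
Step 6: x=[4.2995] v=[-1.9199]
Step 7: x=[4.0835] v=[-2.1598]
Step 8: x=[3.8470] v=[-2.3652]
Step 9: x=[3.5937] v=[-2.5327]
Step 10: x=[3.3277] v=[-2.6597]
Step 11: x=[3.0533] v=[-2.7441]
Step 12: x=[2.7748] v=[-2.7846]
Step 13: x=[2.4967] v=[-2.7806]
Step 14: x=[2.2235] v=[-2.7321]
Step 15: x=[1.9595] v=[-2.6399]
Step 16: x=[1.7090] v=[-2.5054]
Step 17: x=[1.4759] v=[-2.3308]
Step 18: x=[1.2640] v=[-2.1189]
Step 19: x=[1.0767] v=[-1.8731]
Step 20: x=[0.9170] v=[-1.5974]
Step 21: x=[0.7874] v=[-1.2961]
Step 22: x=[0.6900] v=[-0.9741]
Step 23: x=[0.6264] v=[-0.6365]
Step 24: x=[0.5975] v=[-0.2887]
Step 25: x=[0.6039] v=[0.0637]
First v>=0 after going negative at step 25, time=2.5000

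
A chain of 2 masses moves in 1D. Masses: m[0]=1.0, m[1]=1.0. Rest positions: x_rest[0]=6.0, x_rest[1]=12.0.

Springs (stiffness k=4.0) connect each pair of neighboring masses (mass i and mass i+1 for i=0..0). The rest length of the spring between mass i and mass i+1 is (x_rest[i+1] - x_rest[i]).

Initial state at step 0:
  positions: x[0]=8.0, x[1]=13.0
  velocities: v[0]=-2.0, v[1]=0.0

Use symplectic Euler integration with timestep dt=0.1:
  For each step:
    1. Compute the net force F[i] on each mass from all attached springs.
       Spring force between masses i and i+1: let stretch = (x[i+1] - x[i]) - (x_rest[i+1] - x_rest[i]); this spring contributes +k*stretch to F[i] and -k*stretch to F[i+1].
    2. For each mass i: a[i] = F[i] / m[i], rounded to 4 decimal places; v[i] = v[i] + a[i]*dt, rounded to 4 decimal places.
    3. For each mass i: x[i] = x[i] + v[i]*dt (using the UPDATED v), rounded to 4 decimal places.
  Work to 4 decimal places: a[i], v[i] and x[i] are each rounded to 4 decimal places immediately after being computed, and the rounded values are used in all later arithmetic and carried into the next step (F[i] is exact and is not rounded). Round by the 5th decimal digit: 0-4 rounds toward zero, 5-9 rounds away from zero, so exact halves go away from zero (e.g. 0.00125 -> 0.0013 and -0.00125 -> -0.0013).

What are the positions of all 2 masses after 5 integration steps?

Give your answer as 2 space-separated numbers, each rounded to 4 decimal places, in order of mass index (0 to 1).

Answer: 6.6519 13.3481

Derivation:
Step 0: x=[8.0000 13.0000] v=[-2.0000 0.0000]
Step 1: x=[7.7600 13.0400] v=[-2.4000 0.4000]
Step 2: x=[7.4912 13.1088] v=[-2.6880 0.6880]
Step 3: x=[7.2071 13.1929] v=[-2.8410 0.8410]
Step 4: x=[6.9224 13.2776] v=[-2.8467 0.8467]
Step 5: x=[6.6519 13.3481] v=[-2.7046 0.7046]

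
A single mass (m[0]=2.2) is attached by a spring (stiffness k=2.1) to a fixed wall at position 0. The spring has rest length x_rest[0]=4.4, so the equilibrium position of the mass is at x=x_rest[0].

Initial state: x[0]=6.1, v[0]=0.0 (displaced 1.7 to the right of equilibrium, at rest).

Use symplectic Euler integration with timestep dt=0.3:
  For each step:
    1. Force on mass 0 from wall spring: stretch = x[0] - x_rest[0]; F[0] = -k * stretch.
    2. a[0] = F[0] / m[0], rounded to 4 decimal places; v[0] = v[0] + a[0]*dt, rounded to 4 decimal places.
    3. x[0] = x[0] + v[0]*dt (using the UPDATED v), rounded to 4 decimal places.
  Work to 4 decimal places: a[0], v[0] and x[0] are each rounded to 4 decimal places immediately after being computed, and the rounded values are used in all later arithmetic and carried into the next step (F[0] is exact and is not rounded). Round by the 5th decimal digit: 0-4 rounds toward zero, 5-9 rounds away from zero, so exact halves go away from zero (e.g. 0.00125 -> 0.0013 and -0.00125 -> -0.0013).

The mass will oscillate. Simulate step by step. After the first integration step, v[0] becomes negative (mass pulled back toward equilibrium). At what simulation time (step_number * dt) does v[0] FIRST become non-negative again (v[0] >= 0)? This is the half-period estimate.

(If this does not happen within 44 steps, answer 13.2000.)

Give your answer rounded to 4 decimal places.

Answer: 3.3000

Derivation:
Step 0: x=[6.1000] v=[0.0000]
Step 1: x=[5.9540] v=[-0.4868]
Step 2: x=[5.6745] v=[-0.9318]
Step 3: x=[5.2855] v=[-1.2968]
Step 4: x=[4.8204] v=[-1.5504]
Step 5: x=[4.3192] v=[-1.6708]
Step 6: x=[3.8249] v=[-1.6477]
Step 7: x=[3.3800] v=[-1.4830]
Step 8: x=[3.0227] v=[-1.1909]
Step 9: x=[2.7838] v=[-0.7965]
Step 10: x=[2.6837] v=[-0.3337]
Step 11: x=[2.7310] v=[0.1578]
First v>=0 after going negative at step 11, time=3.3000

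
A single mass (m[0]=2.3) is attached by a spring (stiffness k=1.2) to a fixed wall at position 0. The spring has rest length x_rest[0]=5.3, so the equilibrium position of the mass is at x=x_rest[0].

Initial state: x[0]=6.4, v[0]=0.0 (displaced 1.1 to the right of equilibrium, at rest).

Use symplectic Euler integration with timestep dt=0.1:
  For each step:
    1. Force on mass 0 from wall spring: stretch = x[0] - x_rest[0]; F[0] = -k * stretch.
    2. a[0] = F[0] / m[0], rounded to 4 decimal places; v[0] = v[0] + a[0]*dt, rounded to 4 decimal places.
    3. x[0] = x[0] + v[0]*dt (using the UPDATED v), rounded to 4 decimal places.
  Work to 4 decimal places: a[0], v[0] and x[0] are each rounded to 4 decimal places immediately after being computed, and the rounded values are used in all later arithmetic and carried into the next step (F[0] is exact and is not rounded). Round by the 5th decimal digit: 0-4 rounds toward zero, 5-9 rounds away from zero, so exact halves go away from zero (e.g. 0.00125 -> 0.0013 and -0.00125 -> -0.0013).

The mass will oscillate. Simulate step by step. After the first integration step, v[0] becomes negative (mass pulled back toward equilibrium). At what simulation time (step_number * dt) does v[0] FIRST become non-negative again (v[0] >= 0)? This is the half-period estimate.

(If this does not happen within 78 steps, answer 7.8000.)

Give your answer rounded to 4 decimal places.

Step 0: x=[6.4000] v=[0.0000]
Step 1: x=[6.3943] v=[-0.0574]
Step 2: x=[6.3829] v=[-0.1145]
Step 3: x=[6.3658] v=[-0.1710]
Step 4: x=[6.3431] v=[-0.2266]
Step 5: x=[6.3150] v=[-0.2810]
Step 6: x=[6.2816] v=[-0.3340]
Step 7: x=[6.2431] v=[-0.3852]
Step 8: x=[6.1997] v=[-0.4344]
Step 9: x=[6.1516] v=[-0.4813]
Step 10: x=[6.0990] v=[-0.5257]
Step 11: x=[6.0423] v=[-0.5674]
Step 12: x=[5.9817] v=[-0.6061]
Step 13: x=[5.9175] v=[-0.6417]
Step 14: x=[5.8501] v=[-0.6739]
Step 15: x=[5.7798] v=[-0.7026]
Step 16: x=[5.7070] v=[-0.7276]
Step 17: x=[5.6321] v=[-0.7488]
Step 18: x=[5.5555] v=[-0.7661]
Step 19: x=[5.4776] v=[-0.7794]
Step 20: x=[5.3987] v=[-0.7887]
Step 21: x=[5.3193] v=[-0.7939]
Step 22: x=[5.2398] v=[-0.7949]
Step 23: x=[5.1606] v=[-0.7918]
Step 24: x=[5.0822] v=[-0.7845]
Step 25: x=[5.0049] v=[-0.7731]
Step 26: x=[4.9291] v=[-0.7577]
Step 27: x=[4.8553] v=[-0.7384]
Step 28: x=[4.7838] v=[-0.7152]
Step 29: x=[4.7150] v=[-0.6883]
Step 30: x=[4.6492] v=[-0.6578]
Step 31: x=[4.5868] v=[-0.6239]
Step 32: x=[4.5281] v=[-0.5867]
Step 33: x=[4.4735] v=[-0.5464]
Step 34: x=[4.4232] v=[-0.5033]
Step 35: x=[4.3774] v=[-0.4576]
Step 36: x=[4.3365] v=[-0.4095]
Step 37: x=[4.3006] v=[-0.3592]
Step 38: x=[4.2699] v=[-0.3071]
Step 39: x=[4.2446] v=[-0.2534]
Step 40: x=[4.2248] v=[-0.1983]
Step 41: x=[4.2106] v=[-0.1422]
Step 42: x=[4.2021] v=[-0.0854]
Step 43: x=[4.1993] v=[-0.0281]
Step 44: x=[4.2022] v=[0.0293]
First v>=0 after going negative at step 44, time=4.4000

Answer: 4.4000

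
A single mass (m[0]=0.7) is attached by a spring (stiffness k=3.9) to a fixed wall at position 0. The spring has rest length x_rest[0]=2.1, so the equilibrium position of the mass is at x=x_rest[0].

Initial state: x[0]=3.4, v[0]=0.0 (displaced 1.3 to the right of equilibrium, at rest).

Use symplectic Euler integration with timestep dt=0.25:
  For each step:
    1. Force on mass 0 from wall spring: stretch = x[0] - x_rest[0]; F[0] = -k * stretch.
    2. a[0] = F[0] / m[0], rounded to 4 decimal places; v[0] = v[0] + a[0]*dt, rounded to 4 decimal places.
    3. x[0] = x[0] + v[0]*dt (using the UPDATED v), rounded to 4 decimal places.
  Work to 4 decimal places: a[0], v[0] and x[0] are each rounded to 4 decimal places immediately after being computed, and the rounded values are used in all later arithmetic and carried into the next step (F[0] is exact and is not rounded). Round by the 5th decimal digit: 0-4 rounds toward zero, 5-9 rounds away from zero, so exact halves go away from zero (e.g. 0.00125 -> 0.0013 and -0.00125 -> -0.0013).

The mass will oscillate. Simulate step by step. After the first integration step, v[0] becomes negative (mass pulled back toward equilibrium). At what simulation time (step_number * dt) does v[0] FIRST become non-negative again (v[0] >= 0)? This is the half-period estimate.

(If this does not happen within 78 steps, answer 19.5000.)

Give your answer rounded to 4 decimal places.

Step 0: x=[3.4000] v=[0.0000]
Step 1: x=[2.9473] v=[-1.8107]
Step 2: x=[2.1996] v=[-2.9909]
Step 3: x=[1.4172] v=[-3.1296]
Step 4: x=[0.8726] v=[-2.1786]
Step 5: x=[0.7554] v=[-0.4690]
Step 6: x=[1.1064] v=[1.4038]
First v>=0 after going negative at step 6, time=1.5000

Answer: 1.5000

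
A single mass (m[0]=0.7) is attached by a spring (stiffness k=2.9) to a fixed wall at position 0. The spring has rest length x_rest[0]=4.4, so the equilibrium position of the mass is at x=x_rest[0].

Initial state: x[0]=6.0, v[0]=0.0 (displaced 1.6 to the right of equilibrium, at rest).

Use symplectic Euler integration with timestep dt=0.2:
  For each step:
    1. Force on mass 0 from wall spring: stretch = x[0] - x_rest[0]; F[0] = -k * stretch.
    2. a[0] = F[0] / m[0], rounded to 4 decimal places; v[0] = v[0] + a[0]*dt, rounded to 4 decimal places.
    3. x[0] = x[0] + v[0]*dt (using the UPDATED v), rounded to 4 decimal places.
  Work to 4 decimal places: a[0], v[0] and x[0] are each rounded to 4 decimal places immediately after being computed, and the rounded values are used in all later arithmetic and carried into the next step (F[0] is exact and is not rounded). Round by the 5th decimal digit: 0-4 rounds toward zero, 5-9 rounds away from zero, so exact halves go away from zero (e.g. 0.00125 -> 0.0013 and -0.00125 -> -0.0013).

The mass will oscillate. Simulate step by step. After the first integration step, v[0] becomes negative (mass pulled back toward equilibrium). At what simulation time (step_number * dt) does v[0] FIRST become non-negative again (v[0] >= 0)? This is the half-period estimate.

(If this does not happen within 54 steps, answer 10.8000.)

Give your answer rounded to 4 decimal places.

Step 0: x=[6.0000] v=[0.0000]
Step 1: x=[5.7349] v=[-1.3257]
Step 2: x=[5.2485] v=[-2.4318]
Step 3: x=[4.6215] v=[-3.1348]
Step 4: x=[3.9578] v=[-3.3183]
Step 5: x=[3.3674] v=[-2.9519]
Step 6: x=[2.9481] v=[-2.0963]
Step 7: x=[2.7694] v=[-0.8933]
Step 8: x=[2.8610] v=[0.4578]
First v>=0 after going negative at step 8, time=1.6000

Answer: 1.6000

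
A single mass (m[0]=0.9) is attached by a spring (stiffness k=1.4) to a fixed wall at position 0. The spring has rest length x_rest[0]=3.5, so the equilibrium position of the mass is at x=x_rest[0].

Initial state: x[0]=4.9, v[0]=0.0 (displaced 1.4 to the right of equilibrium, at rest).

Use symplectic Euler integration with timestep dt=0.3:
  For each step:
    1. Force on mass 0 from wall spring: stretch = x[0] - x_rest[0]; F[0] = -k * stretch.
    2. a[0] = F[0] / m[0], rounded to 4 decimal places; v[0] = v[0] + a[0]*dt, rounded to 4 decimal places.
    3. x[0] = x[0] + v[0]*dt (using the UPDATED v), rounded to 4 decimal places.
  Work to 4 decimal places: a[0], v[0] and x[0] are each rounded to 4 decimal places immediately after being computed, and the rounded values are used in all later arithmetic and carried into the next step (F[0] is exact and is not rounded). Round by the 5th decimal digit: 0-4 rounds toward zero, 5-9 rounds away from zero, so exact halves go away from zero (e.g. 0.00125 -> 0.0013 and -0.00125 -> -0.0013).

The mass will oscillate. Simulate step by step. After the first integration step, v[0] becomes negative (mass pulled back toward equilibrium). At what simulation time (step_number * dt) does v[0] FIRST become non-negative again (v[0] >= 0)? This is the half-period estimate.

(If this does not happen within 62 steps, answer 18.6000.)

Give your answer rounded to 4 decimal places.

Step 0: x=[4.9000] v=[0.0000]
Step 1: x=[4.7040] v=[-0.6533]
Step 2: x=[4.3394] v=[-1.2152]
Step 3: x=[3.8573] v=[-1.6069]
Step 4: x=[3.3252] v=[-1.7736]
Step 5: x=[2.8176] v=[-1.6920]
Step 6: x=[2.4055] v=[-1.3736]
Step 7: x=[2.1467] v=[-0.8628]
Step 8: x=[2.0773] v=[-0.2313]
Step 9: x=[2.2071] v=[0.4326]
First v>=0 after going negative at step 9, time=2.7000

Answer: 2.7000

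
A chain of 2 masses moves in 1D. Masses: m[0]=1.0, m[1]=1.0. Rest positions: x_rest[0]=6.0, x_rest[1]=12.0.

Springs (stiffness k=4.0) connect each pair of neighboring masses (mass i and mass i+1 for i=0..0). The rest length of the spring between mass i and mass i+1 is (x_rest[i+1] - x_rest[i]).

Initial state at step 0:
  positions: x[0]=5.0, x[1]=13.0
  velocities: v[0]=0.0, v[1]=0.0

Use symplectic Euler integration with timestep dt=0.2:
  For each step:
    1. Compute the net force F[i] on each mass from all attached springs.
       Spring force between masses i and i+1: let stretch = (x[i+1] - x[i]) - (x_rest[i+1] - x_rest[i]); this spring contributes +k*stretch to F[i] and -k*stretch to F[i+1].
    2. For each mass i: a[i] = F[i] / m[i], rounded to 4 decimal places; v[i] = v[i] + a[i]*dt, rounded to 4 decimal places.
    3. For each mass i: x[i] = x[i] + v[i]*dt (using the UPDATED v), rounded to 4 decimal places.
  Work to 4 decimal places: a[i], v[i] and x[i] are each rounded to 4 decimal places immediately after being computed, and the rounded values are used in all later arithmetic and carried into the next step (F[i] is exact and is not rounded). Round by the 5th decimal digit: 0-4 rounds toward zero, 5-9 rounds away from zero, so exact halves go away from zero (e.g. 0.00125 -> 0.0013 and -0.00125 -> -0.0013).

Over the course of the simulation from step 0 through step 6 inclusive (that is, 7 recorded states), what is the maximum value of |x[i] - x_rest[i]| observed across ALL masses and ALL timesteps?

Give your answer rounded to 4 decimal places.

Answer: 1.0425

Derivation:
Step 0: x=[5.0000 13.0000] v=[0.0000 0.0000]
Step 1: x=[5.3200 12.6800] v=[1.6000 -1.6000]
Step 2: x=[5.8576 12.1424] v=[2.6880 -2.6880]
Step 3: x=[6.4408 11.5592] v=[2.9158 -2.9158]
Step 4: x=[6.8829 11.1171] v=[2.2105 -2.2105]
Step 5: x=[7.0425 10.9575] v=[0.7979 -0.7979]
Step 6: x=[6.8685 11.1315] v=[-0.8701 0.8701]
Max displacement = 1.0425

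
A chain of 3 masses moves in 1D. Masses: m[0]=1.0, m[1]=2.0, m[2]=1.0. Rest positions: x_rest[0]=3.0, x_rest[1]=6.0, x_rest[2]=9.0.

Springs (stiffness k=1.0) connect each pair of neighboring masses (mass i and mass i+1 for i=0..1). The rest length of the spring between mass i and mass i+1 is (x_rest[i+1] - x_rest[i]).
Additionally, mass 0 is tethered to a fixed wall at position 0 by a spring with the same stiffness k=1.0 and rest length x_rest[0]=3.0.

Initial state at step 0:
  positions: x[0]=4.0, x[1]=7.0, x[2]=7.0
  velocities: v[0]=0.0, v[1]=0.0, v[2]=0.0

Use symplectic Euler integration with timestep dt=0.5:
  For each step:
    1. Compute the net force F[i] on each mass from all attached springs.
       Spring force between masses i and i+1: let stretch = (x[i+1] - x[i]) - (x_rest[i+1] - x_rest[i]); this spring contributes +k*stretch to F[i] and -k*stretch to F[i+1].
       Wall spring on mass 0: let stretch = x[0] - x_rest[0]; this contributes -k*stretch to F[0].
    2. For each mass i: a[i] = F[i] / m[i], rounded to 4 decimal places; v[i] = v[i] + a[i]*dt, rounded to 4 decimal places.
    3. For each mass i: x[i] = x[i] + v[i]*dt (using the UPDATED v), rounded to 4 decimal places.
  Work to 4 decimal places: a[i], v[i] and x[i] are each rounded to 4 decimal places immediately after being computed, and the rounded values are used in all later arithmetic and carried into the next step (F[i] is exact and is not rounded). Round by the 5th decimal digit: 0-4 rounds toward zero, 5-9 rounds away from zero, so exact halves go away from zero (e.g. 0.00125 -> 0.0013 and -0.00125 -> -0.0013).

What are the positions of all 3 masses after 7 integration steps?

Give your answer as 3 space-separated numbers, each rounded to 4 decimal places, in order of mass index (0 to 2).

Answer: 2.3581 6.0076 9.3071

Derivation:
Step 0: x=[4.0000 7.0000 7.0000] v=[0.0000 0.0000 0.0000]
Step 1: x=[3.7500 6.6250 7.7500] v=[-0.5000 -0.7500 1.5000]
Step 2: x=[3.2813 6.0313 8.9688] v=[-0.9375 -1.1875 2.4375]
Step 3: x=[2.6797 5.4610 10.2032] v=[-1.2032 -1.1406 2.4688]
Step 4: x=[2.1035 5.1358 11.0021] v=[-1.1524 -0.6504 1.5977]
Step 5: x=[1.7595 5.1649 11.0844] v=[-0.6880 0.0581 0.1646]
Step 6: x=[1.8270 5.5083 10.4368] v=[0.1350 0.6867 -1.2952]
Step 7: x=[2.3581 6.0076 9.3071] v=[1.0622 0.9985 -2.2595]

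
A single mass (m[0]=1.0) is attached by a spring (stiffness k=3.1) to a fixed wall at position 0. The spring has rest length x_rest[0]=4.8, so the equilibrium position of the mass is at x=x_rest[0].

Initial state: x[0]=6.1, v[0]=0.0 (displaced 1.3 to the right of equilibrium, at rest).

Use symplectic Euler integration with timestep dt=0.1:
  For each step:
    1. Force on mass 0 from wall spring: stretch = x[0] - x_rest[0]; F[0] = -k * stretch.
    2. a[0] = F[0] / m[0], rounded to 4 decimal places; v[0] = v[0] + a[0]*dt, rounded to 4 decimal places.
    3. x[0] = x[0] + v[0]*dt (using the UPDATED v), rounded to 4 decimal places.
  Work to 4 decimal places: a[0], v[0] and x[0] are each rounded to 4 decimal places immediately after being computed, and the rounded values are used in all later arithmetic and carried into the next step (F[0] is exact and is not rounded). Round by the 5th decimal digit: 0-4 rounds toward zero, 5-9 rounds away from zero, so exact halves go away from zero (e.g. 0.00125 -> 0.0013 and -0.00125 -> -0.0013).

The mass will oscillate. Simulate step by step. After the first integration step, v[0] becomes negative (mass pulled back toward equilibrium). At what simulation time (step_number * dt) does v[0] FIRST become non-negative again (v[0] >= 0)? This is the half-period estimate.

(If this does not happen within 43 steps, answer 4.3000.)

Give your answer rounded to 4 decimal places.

Step 0: x=[6.1000] v=[0.0000]
Step 1: x=[6.0597] v=[-0.4030]
Step 2: x=[5.9804] v=[-0.7935]
Step 3: x=[5.8645] v=[-1.1594]
Step 4: x=[5.7156] v=[-1.4894]
Step 5: x=[5.5383] v=[-1.7732]
Step 6: x=[5.3381] v=[-2.0021]
Step 7: x=[5.1212] v=[-2.1689]
Step 8: x=[4.8944] v=[-2.2685]
Step 9: x=[4.6646] v=[-2.2978]
Step 10: x=[4.4390] v=[-2.2558]
Step 11: x=[4.2246] v=[-2.1439]
Step 12: x=[4.0281] v=[-1.9655]
Step 13: x=[3.8555] v=[-1.7262]
Step 14: x=[3.7122] v=[-1.4334]
Step 15: x=[3.6026] v=[-1.0962]
Step 16: x=[3.5301] v=[-0.7250]
Step 17: x=[3.4970] v=[-0.3313]
Step 18: x=[3.5043] v=[0.0726]
First v>=0 after going negative at step 18, time=1.8000

Answer: 1.8000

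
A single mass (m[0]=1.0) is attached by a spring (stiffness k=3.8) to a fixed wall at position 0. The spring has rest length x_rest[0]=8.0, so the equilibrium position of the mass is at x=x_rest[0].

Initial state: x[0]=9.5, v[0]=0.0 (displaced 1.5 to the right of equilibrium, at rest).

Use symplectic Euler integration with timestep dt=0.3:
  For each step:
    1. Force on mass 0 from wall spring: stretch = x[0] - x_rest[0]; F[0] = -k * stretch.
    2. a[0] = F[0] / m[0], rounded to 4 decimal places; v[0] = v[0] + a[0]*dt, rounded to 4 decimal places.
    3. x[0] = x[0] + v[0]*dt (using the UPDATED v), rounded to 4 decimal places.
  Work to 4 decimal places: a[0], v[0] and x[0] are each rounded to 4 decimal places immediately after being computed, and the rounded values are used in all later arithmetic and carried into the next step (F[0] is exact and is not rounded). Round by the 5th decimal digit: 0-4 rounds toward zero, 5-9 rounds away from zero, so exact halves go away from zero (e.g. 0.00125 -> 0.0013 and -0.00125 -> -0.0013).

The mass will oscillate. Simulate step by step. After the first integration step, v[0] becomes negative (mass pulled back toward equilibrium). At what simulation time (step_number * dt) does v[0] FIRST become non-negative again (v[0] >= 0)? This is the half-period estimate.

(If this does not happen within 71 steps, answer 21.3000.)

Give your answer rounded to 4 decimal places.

Step 0: x=[9.5000] v=[0.0000]
Step 1: x=[8.9870] v=[-1.7100]
Step 2: x=[8.1364] v=[-2.8352]
Step 3: x=[7.2392] v=[-2.9907]
Step 4: x=[6.6022] v=[-2.1234]
Step 5: x=[6.4432] v=[-0.5299]
Step 6: x=[6.8166] v=[1.2448]
First v>=0 after going negative at step 6, time=1.8000

Answer: 1.8000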